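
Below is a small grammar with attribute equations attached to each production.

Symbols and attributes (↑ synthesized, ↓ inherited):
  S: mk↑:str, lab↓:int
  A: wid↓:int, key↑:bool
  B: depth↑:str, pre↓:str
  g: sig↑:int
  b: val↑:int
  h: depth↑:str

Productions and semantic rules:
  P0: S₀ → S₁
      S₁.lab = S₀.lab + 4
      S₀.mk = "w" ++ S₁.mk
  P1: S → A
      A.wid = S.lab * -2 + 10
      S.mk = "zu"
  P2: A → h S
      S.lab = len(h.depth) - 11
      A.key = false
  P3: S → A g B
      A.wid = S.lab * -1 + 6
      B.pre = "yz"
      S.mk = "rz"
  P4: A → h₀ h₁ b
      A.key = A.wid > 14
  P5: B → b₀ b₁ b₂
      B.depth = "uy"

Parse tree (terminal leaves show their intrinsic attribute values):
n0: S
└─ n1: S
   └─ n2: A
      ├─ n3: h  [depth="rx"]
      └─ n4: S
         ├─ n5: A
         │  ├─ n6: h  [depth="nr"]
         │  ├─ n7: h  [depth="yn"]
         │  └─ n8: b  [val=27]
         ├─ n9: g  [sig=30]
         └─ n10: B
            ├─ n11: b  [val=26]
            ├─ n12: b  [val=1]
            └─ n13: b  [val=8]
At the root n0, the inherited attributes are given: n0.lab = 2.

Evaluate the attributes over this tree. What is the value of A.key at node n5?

1. n0.lab = 2  [given at root]
2. n1.lab = 6  [S₀.lab + 4]
3. n2.wid = -2  [S.lab * -2 + 10]
4. n3.depth = "rx"  [terminal]
5. n4.lab = -9  [len(h.depth) - 11]
6. n5.wid = 15  [S.lab * -1 + 6]
7. n6.depth = "nr"  [terminal]
8. n7.depth = "yn"  [terminal]
9. n8.val = 27  [terminal]
10. n5.key = true  [A.wid > 14]
11. n9.sig = 30  [terminal]
12. n10.pre = "yz"  ["yz"]
13. n11.val = 26  [terminal]
14. n12.val = 1  [terminal]
15. n13.val = 8  [terminal]
16. n10.depth = "uy"  ["uy"]
17. n4.mk = "rz"  ["rz"]
18. n2.key = false  [false]
19. n1.mk = "zu"  ["zu"]
20. n0.mk = "wzu"  ["w" ++ S₁.mk]

true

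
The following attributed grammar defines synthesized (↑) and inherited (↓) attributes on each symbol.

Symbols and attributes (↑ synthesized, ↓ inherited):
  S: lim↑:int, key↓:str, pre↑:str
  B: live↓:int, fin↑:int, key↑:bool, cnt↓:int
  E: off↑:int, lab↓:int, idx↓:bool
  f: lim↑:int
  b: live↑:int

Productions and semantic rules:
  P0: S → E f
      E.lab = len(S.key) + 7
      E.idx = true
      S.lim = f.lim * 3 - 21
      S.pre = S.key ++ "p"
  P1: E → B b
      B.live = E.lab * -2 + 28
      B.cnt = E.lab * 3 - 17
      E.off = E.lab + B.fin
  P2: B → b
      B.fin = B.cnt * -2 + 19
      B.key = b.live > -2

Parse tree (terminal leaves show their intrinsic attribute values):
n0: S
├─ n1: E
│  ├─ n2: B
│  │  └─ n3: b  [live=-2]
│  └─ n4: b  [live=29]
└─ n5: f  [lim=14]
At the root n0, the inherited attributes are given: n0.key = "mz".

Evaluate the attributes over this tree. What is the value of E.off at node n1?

1. n0.key = "mz"  [given at root]
2. n1.lab = 9  [len(S.key) + 7]
3. n1.idx = true  [true]
4. n2.live = 10  [E.lab * -2 + 28]
5. n2.cnt = 10  [E.lab * 3 - 17]
6. n3.live = -2  [terminal]
7. n2.fin = -1  [B.cnt * -2 + 19]
8. n2.key = false  [b.live > -2]
9. n4.live = 29  [terminal]
10. n1.off = 8  [E.lab + B.fin]
11. n5.lim = 14  [terminal]
12. n0.lim = 21  [f.lim * 3 - 21]
13. n0.pre = "mzp"  [S.key ++ "p"]

8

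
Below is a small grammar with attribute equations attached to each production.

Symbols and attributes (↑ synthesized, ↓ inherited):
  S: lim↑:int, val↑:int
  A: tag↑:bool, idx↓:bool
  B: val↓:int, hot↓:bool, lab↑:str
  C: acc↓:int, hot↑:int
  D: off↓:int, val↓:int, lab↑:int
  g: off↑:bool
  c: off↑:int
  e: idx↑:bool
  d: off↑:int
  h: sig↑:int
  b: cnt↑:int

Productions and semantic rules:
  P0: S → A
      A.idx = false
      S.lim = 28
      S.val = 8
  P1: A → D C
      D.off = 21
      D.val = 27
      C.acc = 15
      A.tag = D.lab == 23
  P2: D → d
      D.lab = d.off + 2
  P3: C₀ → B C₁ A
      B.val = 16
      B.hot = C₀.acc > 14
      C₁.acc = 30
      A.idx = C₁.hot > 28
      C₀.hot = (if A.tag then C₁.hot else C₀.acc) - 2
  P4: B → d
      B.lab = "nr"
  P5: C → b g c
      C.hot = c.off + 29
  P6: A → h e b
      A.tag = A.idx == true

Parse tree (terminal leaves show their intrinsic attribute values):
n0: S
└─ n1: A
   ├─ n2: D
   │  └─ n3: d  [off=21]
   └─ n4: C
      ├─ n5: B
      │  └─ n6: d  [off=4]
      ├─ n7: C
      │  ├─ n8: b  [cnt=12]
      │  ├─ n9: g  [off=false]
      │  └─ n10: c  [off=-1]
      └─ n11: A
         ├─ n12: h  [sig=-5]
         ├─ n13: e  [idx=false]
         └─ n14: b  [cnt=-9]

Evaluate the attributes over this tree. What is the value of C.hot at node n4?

1. n1.idx = false  [false]
2. n2.off = 21  [21]
3. n2.val = 27  [27]
4. n3.off = 21  [terminal]
5. n2.lab = 23  [d.off + 2]
6. n4.acc = 15  [15]
7. n5.val = 16  [16]
8. n5.hot = true  [C₀.acc > 14]
9. n6.off = 4  [terminal]
10. n5.lab = "nr"  ["nr"]
11. n7.acc = 30  [30]
12. n8.cnt = 12  [terminal]
13. n9.off = false  [terminal]
14. n10.off = -1  [terminal]
15. n7.hot = 28  [c.off + 29]
16. n11.idx = false  [C₁.hot > 28]
17. n12.sig = -5  [terminal]
18. n13.idx = false  [terminal]
19. n14.cnt = -9  [terminal]
20. n11.tag = false  [A.idx == true]
21. n4.hot = 13  [(if A.tag then C₁.hot else C₀.acc) - 2]
22. n1.tag = true  [D.lab == 23]
23. n0.lim = 28  [28]
24. n0.val = 8  [8]

13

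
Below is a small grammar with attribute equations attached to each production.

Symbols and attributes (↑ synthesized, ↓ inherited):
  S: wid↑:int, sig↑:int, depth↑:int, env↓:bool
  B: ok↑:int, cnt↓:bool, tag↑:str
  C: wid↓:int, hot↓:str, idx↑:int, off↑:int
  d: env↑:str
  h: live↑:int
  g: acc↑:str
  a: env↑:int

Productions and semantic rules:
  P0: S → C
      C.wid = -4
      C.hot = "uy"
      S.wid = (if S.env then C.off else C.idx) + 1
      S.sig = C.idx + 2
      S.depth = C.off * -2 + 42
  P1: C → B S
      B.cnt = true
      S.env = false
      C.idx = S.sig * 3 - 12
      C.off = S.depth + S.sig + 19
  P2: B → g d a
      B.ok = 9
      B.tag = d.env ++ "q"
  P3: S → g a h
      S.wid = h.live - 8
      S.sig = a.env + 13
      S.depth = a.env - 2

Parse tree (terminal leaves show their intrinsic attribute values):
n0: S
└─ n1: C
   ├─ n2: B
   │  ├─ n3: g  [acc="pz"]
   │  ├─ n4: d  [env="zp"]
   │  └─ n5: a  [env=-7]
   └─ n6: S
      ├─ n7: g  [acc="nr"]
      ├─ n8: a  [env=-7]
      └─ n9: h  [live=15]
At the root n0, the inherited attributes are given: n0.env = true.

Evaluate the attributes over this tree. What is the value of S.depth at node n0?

1. n0.env = true  [given at root]
2. n1.wid = -4  [-4]
3. n1.hot = "uy"  ["uy"]
4. n2.cnt = true  [true]
5. n3.acc = "pz"  [terminal]
6. n4.env = "zp"  [terminal]
7. n5.env = -7  [terminal]
8. n2.ok = 9  [9]
9. n2.tag = "zpq"  [d.env ++ "q"]
10. n6.env = false  [false]
11. n7.acc = "nr"  [terminal]
12. n8.env = -7  [terminal]
13. n9.live = 15  [terminal]
14. n6.wid = 7  [h.live - 8]
15. n6.sig = 6  [a.env + 13]
16. n6.depth = -9  [a.env - 2]
17. n1.idx = 6  [S.sig * 3 - 12]
18. n1.off = 16  [S.depth + S.sig + 19]
19. n0.wid = 17  [(if S.env then C.off else C.idx) + 1]
20. n0.sig = 8  [C.idx + 2]
21. n0.depth = 10  [C.off * -2 + 42]

10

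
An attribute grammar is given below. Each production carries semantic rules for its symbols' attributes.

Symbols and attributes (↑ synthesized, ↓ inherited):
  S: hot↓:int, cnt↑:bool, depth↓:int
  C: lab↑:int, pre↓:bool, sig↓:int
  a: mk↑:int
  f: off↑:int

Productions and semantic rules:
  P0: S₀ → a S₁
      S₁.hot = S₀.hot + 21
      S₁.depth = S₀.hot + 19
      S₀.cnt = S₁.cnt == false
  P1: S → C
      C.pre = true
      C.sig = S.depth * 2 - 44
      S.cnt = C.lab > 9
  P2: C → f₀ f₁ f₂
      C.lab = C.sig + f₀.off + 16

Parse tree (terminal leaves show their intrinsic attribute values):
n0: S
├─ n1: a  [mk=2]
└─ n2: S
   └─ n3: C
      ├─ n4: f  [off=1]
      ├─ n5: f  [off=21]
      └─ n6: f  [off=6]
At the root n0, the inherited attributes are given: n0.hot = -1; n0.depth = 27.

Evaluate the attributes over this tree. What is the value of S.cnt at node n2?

false

1. n0.hot = -1  [given at root]
2. n0.depth = 27  [given at root]
3. n1.mk = 2  [terminal]
4. n2.hot = 20  [S₀.hot + 21]
5. n2.depth = 18  [S₀.hot + 19]
6. n3.pre = true  [true]
7. n3.sig = -8  [S.depth * 2 - 44]
8. n4.off = 1  [terminal]
9. n5.off = 21  [terminal]
10. n6.off = 6  [terminal]
11. n3.lab = 9  [C.sig + f₀.off + 16]
12. n2.cnt = false  [C.lab > 9]
13. n0.cnt = true  [S₁.cnt == false]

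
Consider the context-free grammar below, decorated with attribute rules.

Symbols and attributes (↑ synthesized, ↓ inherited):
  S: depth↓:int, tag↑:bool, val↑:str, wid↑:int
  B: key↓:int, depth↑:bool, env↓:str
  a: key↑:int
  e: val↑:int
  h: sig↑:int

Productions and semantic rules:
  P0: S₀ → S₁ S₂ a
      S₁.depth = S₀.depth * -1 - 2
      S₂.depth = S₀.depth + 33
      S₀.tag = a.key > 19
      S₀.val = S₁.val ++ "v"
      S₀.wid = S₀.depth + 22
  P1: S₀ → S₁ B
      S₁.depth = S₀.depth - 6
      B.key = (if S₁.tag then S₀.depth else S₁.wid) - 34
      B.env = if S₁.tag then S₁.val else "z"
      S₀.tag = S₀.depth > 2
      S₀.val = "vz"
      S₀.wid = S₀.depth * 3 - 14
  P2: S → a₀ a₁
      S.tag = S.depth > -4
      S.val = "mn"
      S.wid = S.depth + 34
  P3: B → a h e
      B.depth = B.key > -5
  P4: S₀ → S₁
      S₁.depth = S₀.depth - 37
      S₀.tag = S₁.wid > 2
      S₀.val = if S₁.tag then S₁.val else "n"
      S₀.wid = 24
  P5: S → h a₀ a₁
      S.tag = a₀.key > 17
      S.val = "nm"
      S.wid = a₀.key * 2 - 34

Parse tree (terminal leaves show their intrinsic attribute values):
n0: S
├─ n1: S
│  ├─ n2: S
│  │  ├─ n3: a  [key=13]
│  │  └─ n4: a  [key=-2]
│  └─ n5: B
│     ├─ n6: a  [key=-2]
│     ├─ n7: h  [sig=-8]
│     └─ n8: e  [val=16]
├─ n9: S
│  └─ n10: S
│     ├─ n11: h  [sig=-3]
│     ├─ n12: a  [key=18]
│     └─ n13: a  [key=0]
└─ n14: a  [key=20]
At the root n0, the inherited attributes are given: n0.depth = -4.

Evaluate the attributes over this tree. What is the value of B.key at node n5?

1. n0.depth = -4  [given at root]
2. n1.depth = 2  [S₀.depth * -1 - 2]
3. n2.depth = -4  [S₀.depth - 6]
4. n3.key = 13  [terminal]
5. n4.key = -2  [terminal]
6. n2.tag = false  [S.depth > -4]
7. n2.val = "mn"  ["mn"]
8. n2.wid = 30  [S.depth + 34]
9. n5.key = -4  [(if S₁.tag then S₀.depth else S₁.wid) - 34]
10. n5.env = "z"  [if S₁.tag then S₁.val else "z"]
11. n6.key = -2  [terminal]
12. n7.sig = -8  [terminal]
13. n8.val = 16  [terminal]
14. n5.depth = true  [B.key > -5]
15. n1.tag = false  [S₀.depth > 2]
16. n1.val = "vz"  ["vz"]
17. n1.wid = -8  [S₀.depth * 3 - 14]
18. n9.depth = 29  [S₀.depth + 33]
19. n10.depth = -8  [S₀.depth - 37]
20. n11.sig = -3  [terminal]
21. n12.key = 18  [terminal]
22. n13.key = 0  [terminal]
23. n10.tag = true  [a₀.key > 17]
24. n10.val = "nm"  ["nm"]
25. n10.wid = 2  [a₀.key * 2 - 34]
26. n9.tag = false  [S₁.wid > 2]
27. n9.val = "nm"  [if S₁.tag then S₁.val else "n"]
28. n9.wid = 24  [24]
29. n14.key = 20  [terminal]
30. n0.tag = true  [a.key > 19]
31. n0.val = "vzv"  [S₁.val ++ "v"]
32. n0.wid = 18  [S₀.depth + 22]

-4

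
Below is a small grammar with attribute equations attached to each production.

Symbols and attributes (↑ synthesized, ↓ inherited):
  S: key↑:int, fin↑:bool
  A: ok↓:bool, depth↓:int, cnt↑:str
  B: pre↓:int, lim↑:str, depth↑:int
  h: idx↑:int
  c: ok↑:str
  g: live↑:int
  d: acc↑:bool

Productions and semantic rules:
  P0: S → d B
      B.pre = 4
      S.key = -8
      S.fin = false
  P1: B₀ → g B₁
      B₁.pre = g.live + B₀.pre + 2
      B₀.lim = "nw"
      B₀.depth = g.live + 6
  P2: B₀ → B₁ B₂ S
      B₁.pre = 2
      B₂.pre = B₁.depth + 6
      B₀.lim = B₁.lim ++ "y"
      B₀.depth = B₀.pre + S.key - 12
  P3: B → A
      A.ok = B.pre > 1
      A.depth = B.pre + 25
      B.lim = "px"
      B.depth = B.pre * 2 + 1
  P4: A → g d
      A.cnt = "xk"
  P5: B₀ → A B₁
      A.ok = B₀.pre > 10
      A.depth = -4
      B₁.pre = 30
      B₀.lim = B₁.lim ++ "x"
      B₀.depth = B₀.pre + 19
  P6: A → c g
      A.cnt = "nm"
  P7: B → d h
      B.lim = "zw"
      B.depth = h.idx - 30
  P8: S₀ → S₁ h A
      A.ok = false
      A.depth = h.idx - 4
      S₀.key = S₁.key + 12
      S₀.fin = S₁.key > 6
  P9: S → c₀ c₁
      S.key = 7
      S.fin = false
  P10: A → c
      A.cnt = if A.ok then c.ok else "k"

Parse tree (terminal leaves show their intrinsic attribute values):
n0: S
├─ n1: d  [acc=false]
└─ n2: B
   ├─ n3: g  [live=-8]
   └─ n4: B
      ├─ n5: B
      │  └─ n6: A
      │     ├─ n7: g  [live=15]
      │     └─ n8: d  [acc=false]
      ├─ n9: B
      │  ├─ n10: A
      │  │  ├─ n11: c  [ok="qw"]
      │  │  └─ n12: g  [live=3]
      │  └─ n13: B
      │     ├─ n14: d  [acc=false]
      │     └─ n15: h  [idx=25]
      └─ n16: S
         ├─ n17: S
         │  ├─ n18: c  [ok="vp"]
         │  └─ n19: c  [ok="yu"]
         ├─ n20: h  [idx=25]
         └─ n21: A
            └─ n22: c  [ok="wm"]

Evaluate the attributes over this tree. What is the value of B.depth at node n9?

30

1. n1.acc = false  [terminal]
2. n2.pre = 4  [4]
3. n3.live = -8  [terminal]
4. n4.pre = -2  [g.live + B₀.pre + 2]
5. n5.pre = 2  [2]
6. n6.ok = true  [B.pre > 1]
7. n6.depth = 27  [B.pre + 25]
8. n7.live = 15  [terminal]
9. n8.acc = false  [terminal]
10. n6.cnt = "xk"  ["xk"]
11. n5.lim = "px"  ["px"]
12. n5.depth = 5  [B.pre * 2 + 1]
13. n9.pre = 11  [B₁.depth + 6]
14. n10.ok = true  [B₀.pre > 10]
15. n10.depth = -4  [-4]
16. n11.ok = "qw"  [terminal]
17. n12.live = 3  [terminal]
18. n10.cnt = "nm"  ["nm"]
19. n13.pre = 30  [30]
20. n14.acc = false  [terminal]
21. n15.idx = 25  [terminal]
22. n13.lim = "zw"  ["zw"]
23. n13.depth = -5  [h.idx - 30]
24. n9.lim = "zwx"  [B₁.lim ++ "x"]
25. n9.depth = 30  [B₀.pre + 19]
26. n18.ok = "vp"  [terminal]
27. n19.ok = "yu"  [terminal]
28. n17.key = 7  [7]
29. n17.fin = false  [false]
30. n20.idx = 25  [terminal]
31. n21.ok = false  [false]
32. n21.depth = 21  [h.idx - 4]
33. n22.ok = "wm"  [terminal]
34. n21.cnt = "k"  [if A.ok then c.ok else "k"]
35. n16.key = 19  [S₁.key + 12]
36. n16.fin = true  [S₁.key > 6]
37. n4.lim = "pxy"  [B₁.lim ++ "y"]
38. n4.depth = 5  [B₀.pre + S.key - 12]
39. n2.lim = "nw"  ["nw"]
40. n2.depth = -2  [g.live + 6]
41. n0.key = -8  [-8]
42. n0.fin = false  [false]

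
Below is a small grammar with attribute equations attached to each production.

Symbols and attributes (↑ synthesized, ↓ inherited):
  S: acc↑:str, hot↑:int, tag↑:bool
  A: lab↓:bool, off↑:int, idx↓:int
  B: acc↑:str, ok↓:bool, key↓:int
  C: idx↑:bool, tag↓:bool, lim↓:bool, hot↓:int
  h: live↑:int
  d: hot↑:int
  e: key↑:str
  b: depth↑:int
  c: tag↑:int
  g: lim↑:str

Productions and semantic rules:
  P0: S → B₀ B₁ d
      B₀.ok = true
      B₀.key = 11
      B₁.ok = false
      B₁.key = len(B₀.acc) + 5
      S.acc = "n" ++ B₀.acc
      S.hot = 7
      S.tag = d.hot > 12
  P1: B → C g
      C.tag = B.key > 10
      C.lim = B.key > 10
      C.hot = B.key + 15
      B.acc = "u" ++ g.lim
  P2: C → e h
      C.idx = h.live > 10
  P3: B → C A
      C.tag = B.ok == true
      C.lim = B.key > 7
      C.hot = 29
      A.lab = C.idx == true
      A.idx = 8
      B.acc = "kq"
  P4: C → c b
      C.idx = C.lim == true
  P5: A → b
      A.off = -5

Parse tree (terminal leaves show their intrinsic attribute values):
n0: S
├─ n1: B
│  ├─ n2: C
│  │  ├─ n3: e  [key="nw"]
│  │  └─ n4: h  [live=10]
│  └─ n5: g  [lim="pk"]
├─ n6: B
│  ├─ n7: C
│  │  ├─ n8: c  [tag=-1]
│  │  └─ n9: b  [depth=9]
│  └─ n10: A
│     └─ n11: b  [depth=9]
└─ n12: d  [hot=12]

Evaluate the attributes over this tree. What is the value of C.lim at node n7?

true

1. n1.ok = true  [true]
2. n1.key = 11  [11]
3. n2.tag = true  [B.key > 10]
4. n2.lim = true  [B.key > 10]
5. n2.hot = 26  [B.key + 15]
6. n3.key = "nw"  [terminal]
7. n4.live = 10  [terminal]
8. n2.idx = false  [h.live > 10]
9. n5.lim = "pk"  [terminal]
10. n1.acc = "upk"  ["u" ++ g.lim]
11. n6.ok = false  [false]
12. n6.key = 8  [len(B₀.acc) + 5]
13. n7.tag = false  [B.ok == true]
14. n7.lim = true  [B.key > 7]
15. n7.hot = 29  [29]
16. n8.tag = -1  [terminal]
17. n9.depth = 9  [terminal]
18. n7.idx = true  [C.lim == true]
19. n10.lab = true  [C.idx == true]
20. n10.idx = 8  [8]
21. n11.depth = 9  [terminal]
22. n10.off = -5  [-5]
23. n6.acc = "kq"  ["kq"]
24. n12.hot = 12  [terminal]
25. n0.acc = "nupk"  ["n" ++ B₀.acc]
26. n0.hot = 7  [7]
27. n0.tag = false  [d.hot > 12]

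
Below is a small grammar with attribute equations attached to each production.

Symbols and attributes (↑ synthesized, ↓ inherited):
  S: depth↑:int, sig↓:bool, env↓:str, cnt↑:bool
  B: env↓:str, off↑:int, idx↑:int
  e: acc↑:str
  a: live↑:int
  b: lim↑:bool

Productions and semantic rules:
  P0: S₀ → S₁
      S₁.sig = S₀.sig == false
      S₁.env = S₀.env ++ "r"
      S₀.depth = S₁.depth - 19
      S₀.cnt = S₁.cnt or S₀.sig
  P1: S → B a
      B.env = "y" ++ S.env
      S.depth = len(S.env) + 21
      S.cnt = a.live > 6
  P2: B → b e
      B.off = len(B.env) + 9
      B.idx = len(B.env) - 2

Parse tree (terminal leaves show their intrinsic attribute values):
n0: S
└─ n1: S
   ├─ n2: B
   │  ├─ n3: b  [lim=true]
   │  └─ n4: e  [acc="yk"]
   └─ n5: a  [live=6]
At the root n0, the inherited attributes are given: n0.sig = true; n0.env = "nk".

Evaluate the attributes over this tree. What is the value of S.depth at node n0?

1. n0.sig = true  [given at root]
2. n0.env = "nk"  [given at root]
3. n1.sig = false  [S₀.sig == false]
4. n1.env = "nkr"  [S₀.env ++ "r"]
5. n2.env = "ynkr"  ["y" ++ S.env]
6. n3.lim = true  [terminal]
7. n4.acc = "yk"  [terminal]
8. n2.off = 13  [len(B.env) + 9]
9. n2.idx = 2  [len(B.env) - 2]
10. n5.live = 6  [terminal]
11. n1.depth = 24  [len(S.env) + 21]
12. n1.cnt = false  [a.live > 6]
13. n0.depth = 5  [S₁.depth - 19]
14. n0.cnt = true  [S₁.cnt or S₀.sig]

5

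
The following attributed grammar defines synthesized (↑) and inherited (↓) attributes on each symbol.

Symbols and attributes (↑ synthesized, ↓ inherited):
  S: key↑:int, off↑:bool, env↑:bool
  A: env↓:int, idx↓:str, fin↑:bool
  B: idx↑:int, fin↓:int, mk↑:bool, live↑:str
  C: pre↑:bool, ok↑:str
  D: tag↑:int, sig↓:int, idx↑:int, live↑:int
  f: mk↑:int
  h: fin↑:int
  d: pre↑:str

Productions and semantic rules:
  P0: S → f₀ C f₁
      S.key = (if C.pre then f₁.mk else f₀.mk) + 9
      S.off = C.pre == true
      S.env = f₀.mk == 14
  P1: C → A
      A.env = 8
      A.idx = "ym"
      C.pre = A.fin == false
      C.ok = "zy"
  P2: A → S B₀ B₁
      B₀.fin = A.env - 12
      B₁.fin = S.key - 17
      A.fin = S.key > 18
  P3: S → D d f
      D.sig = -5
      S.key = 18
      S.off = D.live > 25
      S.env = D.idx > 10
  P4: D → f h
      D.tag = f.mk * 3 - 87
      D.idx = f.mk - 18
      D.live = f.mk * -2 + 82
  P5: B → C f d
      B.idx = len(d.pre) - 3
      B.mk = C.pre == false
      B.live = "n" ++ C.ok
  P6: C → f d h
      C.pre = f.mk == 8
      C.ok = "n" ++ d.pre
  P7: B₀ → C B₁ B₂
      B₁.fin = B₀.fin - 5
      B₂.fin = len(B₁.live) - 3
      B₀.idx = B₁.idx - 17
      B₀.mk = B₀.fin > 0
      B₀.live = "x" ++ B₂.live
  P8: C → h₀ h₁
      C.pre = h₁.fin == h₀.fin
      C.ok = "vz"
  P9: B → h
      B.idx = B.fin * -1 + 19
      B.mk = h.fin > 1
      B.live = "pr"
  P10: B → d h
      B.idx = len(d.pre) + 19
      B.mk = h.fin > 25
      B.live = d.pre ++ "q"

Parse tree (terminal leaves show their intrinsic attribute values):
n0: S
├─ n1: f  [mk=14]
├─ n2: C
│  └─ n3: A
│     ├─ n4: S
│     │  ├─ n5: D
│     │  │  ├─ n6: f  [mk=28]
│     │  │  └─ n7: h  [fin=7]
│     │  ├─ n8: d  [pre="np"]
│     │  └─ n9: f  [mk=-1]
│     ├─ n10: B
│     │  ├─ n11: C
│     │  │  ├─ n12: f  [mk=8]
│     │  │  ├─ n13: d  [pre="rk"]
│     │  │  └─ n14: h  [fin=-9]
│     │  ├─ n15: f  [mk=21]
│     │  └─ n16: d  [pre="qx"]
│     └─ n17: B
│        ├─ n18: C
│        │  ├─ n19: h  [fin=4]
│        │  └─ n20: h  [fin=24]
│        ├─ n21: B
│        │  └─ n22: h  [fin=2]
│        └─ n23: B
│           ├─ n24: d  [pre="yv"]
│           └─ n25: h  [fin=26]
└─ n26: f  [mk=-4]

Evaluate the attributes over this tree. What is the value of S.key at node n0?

1. n1.mk = 14  [terminal]
2. n3.env = 8  [8]
3. n3.idx = "ym"  ["ym"]
4. n5.sig = -5  [-5]
5. n6.mk = 28  [terminal]
6. n7.fin = 7  [terminal]
7. n5.tag = -3  [f.mk * 3 - 87]
8. n5.idx = 10  [f.mk - 18]
9. n5.live = 26  [f.mk * -2 + 82]
10. n8.pre = "np"  [terminal]
11. n9.mk = -1  [terminal]
12. n4.key = 18  [18]
13. n4.off = true  [D.live > 25]
14. n4.env = false  [D.idx > 10]
15. n10.fin = -4  [A.env - 12]
16. n12.mk = 8  [terminal]
17. n13.pre = "rk"  [terminal]
18. n14.fin = -9  [terminal]
19. n11.pre = true  [f.mk == 8]
20. n11.ok = "nrk"  ["n" ++ d.pre]
21. n15.mk = 21  [terminal]
22. n16.pre = "qx"  [terminal]
23. n10.idx = -1  [len(d.pre) - 3]
24. n10.mk = false  [C.pre == false]
25. n10.live = "nnrk"  ["n" ++ C.ok]
26. n17.fin = 1  [S.key - 17]
27. n19.fin = 4  [terminal]
28. n20.fin = 24  [terminal]
29. n18.pre = false  [h₁.fin == h₀.fin]
30. n18.ok = "vz"  ["vz"]
31. n21.fin = -4  [B₀.fin - 5]
32. n22.fin = 2  [terminal]
33. n21.idx = 23  [B.fin * -1 + 19]
34. n21.mk = true  [h.fin > 1]
35. n21.live = "pr"  ["pr"]
36. n23.fin = -1  [len(B₁.live) - 3]
37. n24.pre = "yv"  [terminal]
38. n25.fin = 26  [terminal]
39. n23.idx = 21  [len(d.pre) + 19]
40. n23.mk = true  [h.fin > 25]
41. n23.live = "yvq"  [d.pre ++ "q"]
42. n17.idx = 6  [B₁.idx - 17]
43. n17.mk = true  [B₀.fin > 0]
44. n17.live = "xyvq"  ["x" ++ B₂.live]
45. n3.fin = false  [S.key > 18]
46. n2.pre = true  [A.fin == false]
47. n2.ok = "zy"  ["zy"]
48. n26.mk = -4  [terminal]
49. n0.key = 5  [(if C.pre then f₁.mk else f₀.mk) + 9]
50. n0.off = true  [C.pre == true]
51. n0.env = true  [f₀.mk == 14]

5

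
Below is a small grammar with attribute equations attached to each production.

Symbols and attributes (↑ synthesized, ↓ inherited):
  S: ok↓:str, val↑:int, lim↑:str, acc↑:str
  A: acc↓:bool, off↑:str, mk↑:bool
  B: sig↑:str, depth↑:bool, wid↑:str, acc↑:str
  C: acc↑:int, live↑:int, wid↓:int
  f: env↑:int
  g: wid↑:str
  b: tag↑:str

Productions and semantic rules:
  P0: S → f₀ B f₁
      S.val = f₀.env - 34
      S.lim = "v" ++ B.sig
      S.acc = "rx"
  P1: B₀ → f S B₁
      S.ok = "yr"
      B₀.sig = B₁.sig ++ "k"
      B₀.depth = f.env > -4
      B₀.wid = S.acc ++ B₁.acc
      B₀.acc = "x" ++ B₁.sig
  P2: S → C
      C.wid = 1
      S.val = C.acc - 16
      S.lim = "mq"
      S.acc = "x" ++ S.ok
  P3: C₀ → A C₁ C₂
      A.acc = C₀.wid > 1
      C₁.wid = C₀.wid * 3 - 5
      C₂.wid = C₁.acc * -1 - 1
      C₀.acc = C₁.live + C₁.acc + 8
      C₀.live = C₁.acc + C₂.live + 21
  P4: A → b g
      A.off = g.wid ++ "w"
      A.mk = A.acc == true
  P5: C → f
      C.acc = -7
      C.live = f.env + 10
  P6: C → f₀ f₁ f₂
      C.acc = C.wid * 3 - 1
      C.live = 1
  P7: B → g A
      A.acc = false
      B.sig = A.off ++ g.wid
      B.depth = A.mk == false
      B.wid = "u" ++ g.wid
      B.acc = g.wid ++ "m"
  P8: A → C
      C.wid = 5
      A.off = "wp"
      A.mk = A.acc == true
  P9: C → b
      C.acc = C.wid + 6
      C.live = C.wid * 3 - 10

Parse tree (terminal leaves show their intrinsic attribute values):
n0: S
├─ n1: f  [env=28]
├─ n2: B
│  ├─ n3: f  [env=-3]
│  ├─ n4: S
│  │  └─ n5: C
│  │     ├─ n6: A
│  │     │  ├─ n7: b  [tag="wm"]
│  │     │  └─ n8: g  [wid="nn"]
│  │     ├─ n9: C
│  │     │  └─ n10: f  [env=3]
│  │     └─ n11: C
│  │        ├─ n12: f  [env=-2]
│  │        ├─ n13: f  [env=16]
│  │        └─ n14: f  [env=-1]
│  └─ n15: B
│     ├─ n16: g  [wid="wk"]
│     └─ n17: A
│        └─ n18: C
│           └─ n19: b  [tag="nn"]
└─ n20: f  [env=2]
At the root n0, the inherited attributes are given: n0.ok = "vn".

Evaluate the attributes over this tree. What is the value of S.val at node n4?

1. n0.ok = "vn"  [given at root]
2. n1.env = 28  [terminal]
3. n3.env = -3  [terminal]
4. n4.ok = "yr"  ["yr"]
5. n5.wid = 1  [1]
6. n6.acc = false  [C₀.wid > 1]
7. n7.tag = "wm"  [terminal]
8. n8.wid = "nn"  [terminal]
9. n6.off = "nnw"  [g.wid ++ "w"]
10. n6.mk = false  [A.acc == true]
11. n9.wid = -2  [C₀.wid * 3 - 5]
12. n10.env = 3  [terminal]
13. n9.acc = -7  [-7]
14. n9.live = 13  [f.env + 10]
15. n11.wid = 6  [C₁.acc * -1 - 1]
16. n12.env = -2  [terminal]
17. n13.env = 16  [terminal]
18. n14.env = -1  [terminal]
19. n11.acc = 17  [C.wid * 3 - 1]
20. n11.live = 1  [1]
21. n5.acc = 14  [C₁.live + C₁.acc + 8]
22. n5.live = 15  [C₁.acc + C₂.live + 21]
23. n4.val = -2  [C.acc - 16]
24. n4.lim = "mq"  ["mq"]
25. n4.acc = "xyr"  ["x" ++ S.ok]
26. n16.wid = "wk"  [terminal]
27. n17.acc = false  [false]
28. n18.wid = 5  [5]
29. n19.tag = "nn"  [terminal]
30. n18.acc = 11  [C.wid + 6]
31. n18.live = 5  [C.wid * 3 - 10]
32. n17.off = "wp"  ["wp"]
33. n17.mk = false  [A.acc == true]
34. n15.sig = "wpwk"  [A.off ++ g.wid]
35. n15.depth = true  [A.mk == false]
36. n15.wid = "uwk"  ["u" ++ g.wid]
37. n15.acc = "wkm"  [g.wid ++ "m"]
38. n2.sig = "wpwkk"  [B₁.sig ++ "k"]
39. n2.depth = true  [f.env > -4]
40. n2.wid = "xyrwkm"  [S.acc ++ B₁.acc]
41. n2.acc = "xwpwk"  ["x" ++ B₁.sig]
42. n20.env = 2  [terminal]
43. n0.val = -6  [f₀.env - 34]
44. n0.lim = "vwpwkk"  ["v" ++ B.sig]
45. n0.acc = "rx"  ["rx"]

-2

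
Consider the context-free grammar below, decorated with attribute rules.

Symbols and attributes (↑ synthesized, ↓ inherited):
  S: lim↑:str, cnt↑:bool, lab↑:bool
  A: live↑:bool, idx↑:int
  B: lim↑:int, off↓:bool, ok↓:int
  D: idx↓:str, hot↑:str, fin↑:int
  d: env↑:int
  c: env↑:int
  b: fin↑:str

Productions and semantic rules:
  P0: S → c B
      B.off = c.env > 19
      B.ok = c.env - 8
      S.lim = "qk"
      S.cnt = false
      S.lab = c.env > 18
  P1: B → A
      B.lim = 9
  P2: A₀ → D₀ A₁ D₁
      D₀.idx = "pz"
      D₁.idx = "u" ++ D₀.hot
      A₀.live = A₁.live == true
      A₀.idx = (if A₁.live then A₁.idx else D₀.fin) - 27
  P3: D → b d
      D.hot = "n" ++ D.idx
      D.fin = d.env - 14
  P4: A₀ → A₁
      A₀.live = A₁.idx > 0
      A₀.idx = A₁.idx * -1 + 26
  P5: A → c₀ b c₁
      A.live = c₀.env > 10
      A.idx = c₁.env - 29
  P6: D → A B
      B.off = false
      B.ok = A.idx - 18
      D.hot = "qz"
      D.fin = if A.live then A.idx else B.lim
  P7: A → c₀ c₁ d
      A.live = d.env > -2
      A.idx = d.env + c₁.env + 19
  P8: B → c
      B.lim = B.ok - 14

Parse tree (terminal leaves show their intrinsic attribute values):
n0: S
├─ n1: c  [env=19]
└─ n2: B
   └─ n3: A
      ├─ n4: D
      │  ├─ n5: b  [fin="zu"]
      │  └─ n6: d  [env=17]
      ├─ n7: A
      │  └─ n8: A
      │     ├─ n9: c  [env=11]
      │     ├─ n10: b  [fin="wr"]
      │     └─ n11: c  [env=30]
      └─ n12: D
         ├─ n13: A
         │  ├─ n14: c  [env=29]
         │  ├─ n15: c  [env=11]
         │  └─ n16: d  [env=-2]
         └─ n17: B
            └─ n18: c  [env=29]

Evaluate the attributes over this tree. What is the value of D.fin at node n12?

-4

1. n1.env = 19  [terminal]
2. n2.off = false  [c.env > 19]
3. n2.ok = 11  [c.env - 8]
4. n4.idx = "pz"  ["pz"]
5. n5.fin = "zu"  [terminal]
6. n6.env = 17  [terminal]
7. n4.hot = "npz"  ["n" ++ D.idx]
8. n4.fin = 3  [d.env - 14]
9. n9.env = 11  [terminal]
10. n10.fin = "wr"  [terminal]
11. n11.env = 30  [terminal]
12. n8.live = true  [c₀.env > 10]
13. n8.idx = 1  [c₁.env - 29]
14. n7.live = true  [A₁.idx > 0]
15. n7.idx = 25  [A₁.idx * -1 + 26]
16. n12.idx = "unpz"  ["u" ++ D₀.hot]
17. n14.env = 29  [terminal]
18. n15.env = 11  [terminal]
19. n16.env = -2  [terminal]
20. n13.live = false  [d.env > -2]
21. n13.idx = 28  [d.env + c₁.env + 19]
22. n17.off = false  [false]
23. n17.ok = 10  [A.idx - 18]
24. n18.env = 29  [terminal]
25. n17.lim = -4  [B.ok - 14]
26. n12.hot = "qz"  ["qz"]
27. n12.fin = -4  [if A.live then A.idx else B.lim]
28. n3.live = true  [A₁.live == true]
29. n3.idx = -2  [(if A₁.live then A₁.idx else D₀.fin) - 27]
30. n2.lim = 9  [9]
31. n0.lim = "qk"  ["qk"]
32. n0.cnt = false  [false]
33. n0.lab = true  [c.env > 18]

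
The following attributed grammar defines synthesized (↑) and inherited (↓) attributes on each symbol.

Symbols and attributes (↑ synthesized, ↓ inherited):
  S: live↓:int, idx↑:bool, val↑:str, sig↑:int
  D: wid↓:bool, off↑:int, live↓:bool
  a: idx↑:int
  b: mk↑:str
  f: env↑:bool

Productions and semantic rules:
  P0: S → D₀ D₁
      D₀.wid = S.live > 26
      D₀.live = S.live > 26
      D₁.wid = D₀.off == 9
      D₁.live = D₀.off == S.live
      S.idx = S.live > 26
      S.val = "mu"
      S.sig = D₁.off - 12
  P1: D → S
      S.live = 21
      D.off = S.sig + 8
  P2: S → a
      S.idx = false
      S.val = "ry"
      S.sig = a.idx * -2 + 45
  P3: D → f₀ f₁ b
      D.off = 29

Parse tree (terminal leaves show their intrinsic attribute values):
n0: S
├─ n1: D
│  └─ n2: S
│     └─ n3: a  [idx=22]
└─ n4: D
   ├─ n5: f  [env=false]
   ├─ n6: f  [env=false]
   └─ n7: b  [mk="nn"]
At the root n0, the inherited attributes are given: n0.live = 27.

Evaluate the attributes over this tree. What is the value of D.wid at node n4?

true

1. n0.live = 27  [given at root]
2. n1.wid = true  [S.live > 26]
3. n1.live = true  [S.live > 26]
4. n2.live = 21  [21]
5. n3.idx = 22  [terminal]
6. n2.idx = false  [false]
7. n2.val = "ry"  ["ry"]
8. n2.sig = 1  [a.idx * -2 + 45]
9. n1.off = 9  [S.sig + 8]
10. n4.wid = true  [D₀.off == 9]
11. n4.live = false  [D₀.off == S.live]
12. n5.env = false  [terminal]
13. n6.env = false  [terminal]
14. n7.mk = "nn"  [terminal]
15. n4.off = 29  [29]
16. n0.idx = true  [S.live > 26]
17. n0.val = "mu"  ["mu"]
18. n0.sig = 17  [D₁.off - 12]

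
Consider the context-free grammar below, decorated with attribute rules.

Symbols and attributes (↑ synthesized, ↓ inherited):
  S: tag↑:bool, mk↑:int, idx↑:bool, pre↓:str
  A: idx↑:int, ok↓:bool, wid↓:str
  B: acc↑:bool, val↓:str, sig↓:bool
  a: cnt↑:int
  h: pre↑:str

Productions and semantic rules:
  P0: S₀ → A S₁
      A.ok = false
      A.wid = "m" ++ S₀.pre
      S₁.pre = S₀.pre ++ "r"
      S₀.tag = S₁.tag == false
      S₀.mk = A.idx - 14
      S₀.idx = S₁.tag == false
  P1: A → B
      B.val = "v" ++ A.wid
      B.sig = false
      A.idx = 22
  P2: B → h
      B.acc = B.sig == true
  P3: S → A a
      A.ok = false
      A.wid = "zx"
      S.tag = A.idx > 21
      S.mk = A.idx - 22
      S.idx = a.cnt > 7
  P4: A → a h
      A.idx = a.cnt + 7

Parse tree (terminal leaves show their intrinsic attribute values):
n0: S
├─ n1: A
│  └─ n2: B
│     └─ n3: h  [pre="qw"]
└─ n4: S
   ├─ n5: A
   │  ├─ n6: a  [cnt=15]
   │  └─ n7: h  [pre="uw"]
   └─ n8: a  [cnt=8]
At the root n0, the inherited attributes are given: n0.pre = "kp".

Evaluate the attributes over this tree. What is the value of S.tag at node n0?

false

1. n0.pre = "kp"  [given at root]
2. n1.ok = false  [false]
3. n1.wid = "mkp"  ["m" ++ S₀.pre]
4. n2.val = "vmkp"  ["v" ++ A.wid]
5. n2.sig = false  [false]
6. n3.pre = "qw"  [terminal]
7. n2.acc = false  [B.sig == true]
8. n1.idx = 22  [22]
9. n4.pre = "kpr"  [S₀.pre ++ "r"]
10. n5.ok = false  [false]
11. n5.wid = "zx"  ["zx"]
12. n6.cnt = 15  [terminal]
13. n7.pre = "uw"  [terminal]
14. n5.idx = 22  [a.cnt + 7]
15. n8.cnt = 8  [terminal]
16. n4.tag = true  [A.idx > 21]
17. n4.mk = 0  [A.idx - 22]
18. n4.idx = true  [a.cnt > 7]
19. n0.tag = false  [S₁.tag == false]
20. n0.mk = 8  [A.idx - 14]
21. n0.idx = false  [S₁.tag == false]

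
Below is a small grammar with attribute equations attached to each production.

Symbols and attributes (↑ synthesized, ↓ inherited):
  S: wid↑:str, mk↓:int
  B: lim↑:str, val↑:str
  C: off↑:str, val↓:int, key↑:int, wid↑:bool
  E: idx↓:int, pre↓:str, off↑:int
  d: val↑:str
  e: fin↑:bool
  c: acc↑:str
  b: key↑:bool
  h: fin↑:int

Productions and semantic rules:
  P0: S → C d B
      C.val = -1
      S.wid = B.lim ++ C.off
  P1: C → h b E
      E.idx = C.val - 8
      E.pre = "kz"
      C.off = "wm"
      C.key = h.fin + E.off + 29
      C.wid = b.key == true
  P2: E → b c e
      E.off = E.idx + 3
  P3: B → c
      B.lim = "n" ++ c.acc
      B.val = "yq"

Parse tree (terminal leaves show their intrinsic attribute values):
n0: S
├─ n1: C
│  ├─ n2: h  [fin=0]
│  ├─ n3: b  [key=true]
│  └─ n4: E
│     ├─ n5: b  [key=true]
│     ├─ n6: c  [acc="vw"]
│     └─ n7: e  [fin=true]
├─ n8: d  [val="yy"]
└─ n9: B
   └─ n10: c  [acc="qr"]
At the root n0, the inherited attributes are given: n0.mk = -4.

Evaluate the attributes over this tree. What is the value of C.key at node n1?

23

1. n0.mk = -4  [given at root]
2. n1.val = -1  [-1]
3. n2.fin = 0  [terminal]
4. n3.key = true  [terminal]
5. n4.idx = -9  [C.val - 8]
6. n4.pre = "kz"  ["kz"]
7. n5.key = true  [terminal]
8. n6.acc = "vw"  [terminal]
9. n7.fin = true  [terminal]
10. n4.off = -6  [E.idx + 3]
11. n1.off = "wm"  ["wm"]
12. n1.key = 23  [h.fin + E.off + 29]
13. n1.wid = true  [b.key == true]
14. n8.val = "yy"  [terminal]
15. n10.acc = "qr"  [terminal]
16. n9.lim = "nqr"  ["n" ++ c.acc]
17. n9.val = "yq"  ["yq"]
18. n0.wid = "nqrwm"  [B.lim ++ C.off]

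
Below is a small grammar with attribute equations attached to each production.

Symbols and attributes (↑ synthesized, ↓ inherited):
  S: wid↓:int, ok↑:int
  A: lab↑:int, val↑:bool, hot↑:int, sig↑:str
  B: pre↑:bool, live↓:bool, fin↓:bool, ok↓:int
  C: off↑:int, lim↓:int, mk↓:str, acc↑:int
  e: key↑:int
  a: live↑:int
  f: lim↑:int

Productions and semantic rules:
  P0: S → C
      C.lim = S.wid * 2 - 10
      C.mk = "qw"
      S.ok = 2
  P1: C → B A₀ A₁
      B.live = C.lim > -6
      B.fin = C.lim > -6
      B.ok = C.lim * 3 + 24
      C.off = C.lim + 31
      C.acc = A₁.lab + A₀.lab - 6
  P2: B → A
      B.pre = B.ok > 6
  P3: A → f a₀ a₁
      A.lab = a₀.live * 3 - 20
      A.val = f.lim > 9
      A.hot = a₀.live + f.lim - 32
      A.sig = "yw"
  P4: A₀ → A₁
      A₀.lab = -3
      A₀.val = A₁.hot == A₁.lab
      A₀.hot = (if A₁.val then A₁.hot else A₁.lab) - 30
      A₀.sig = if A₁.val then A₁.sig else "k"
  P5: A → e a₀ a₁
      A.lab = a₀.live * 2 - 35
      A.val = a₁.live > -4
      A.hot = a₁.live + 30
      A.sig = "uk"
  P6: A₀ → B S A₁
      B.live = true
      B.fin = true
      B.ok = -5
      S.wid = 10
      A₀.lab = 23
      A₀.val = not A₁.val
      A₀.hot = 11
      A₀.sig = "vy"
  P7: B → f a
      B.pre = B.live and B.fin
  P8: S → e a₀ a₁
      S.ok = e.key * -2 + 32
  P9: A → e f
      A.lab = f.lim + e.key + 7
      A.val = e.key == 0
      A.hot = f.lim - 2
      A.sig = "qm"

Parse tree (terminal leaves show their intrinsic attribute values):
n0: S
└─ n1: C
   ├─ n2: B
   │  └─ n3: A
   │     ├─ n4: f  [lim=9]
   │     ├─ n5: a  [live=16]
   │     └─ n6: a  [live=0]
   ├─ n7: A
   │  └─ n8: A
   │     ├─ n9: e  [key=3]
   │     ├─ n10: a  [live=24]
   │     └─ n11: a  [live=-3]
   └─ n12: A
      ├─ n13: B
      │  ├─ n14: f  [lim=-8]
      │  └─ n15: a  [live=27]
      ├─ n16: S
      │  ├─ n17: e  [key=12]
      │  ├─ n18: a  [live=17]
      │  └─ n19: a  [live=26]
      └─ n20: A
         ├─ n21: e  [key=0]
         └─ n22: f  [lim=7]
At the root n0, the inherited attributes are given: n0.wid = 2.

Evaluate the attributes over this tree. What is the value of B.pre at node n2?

false

1. n0.wid = 2  [given at root]
2. n1.lim = -6  [S.wid * 2 - 10]
3. n1.mk = "qw"  ["qw"]
4. n2.live = false  [C.lim > -6]
5. n2.fin = false  [C.lim > -6]
6. n2.ok = 6  [C.lim * 3 + 24]
7. n4.lim = 9  [terminal]
8. n5.live = 16  [terminal]
9. n6.live = 0  [terminal]
10. n3.lab = 28  [a₀.live * 3 - 20]
11. n3.val = false  [f.lim > 9]
12. n3.hot = -7  [a₀.live + f.lim - 32]
13. n3.sig = "yw"  ["yw"]
14. n2.pre = false  [B.ok > 6]
15. n9.key = 3  [terminal]
16. n10.live = 24  [terminal]
17. n11.live = -3  [terminal]
18. n8.lab = 13  [a₀.live * 2 - 35]
19. n8.val = true  [a₁.live > -4]
20. n8.hot = 27  [a₁.live + 30]
21. n8.sig = "uk"  ["uk"]
22. n7.lab = -3  [-3]
23. n7.val = false  [A₁.hot == A₁.lab]
24. n7.hot = -3  [(if A₁.val then A₁.hot else A₁.lab) - 30]
25. n7.sig = "uk"  [if A₁.val then A₁.sig else "k"]
26. n13.live = true  [true]
27. n13.fin = true  [true]
28. n13.ok = -5  [-5]
29. n14.lim = -8  [terminal]
30. n15.live = 27  [terminal]
31. n13.pre = true  [B.live and B.fin]
32. n16.wid = 10  [10]
33. n17.key = 12  [terminal]
34. n18.live = 17  [terminal]
35. n19.live = 26  [terminal]
36. n16.ok = 8  [e.key * -2 + 32]
37. n21.key = 0  [terminal]
38. n22.lim = 7  [terminal]
39. n20.lab = 14  [f.lim + e.key + 7]
40. n20.val = true  [e.key == 0]
41. n20.hot = 5  [f.lim - 2]
42. n20.sig = "qm"  ["qm"]
43. n12.lab = 23  [23]
44. n12.val = false  [not A₁.val]
45. n12.hot = 11  [11]
46. n12.sig = "vy"  ["vy"]
47. n1.off = 25  [C.lim + 31]
48. n1.acc = 14  [A₁.lab + A₀.lab - 6]
49. n0.ok = 2  [2]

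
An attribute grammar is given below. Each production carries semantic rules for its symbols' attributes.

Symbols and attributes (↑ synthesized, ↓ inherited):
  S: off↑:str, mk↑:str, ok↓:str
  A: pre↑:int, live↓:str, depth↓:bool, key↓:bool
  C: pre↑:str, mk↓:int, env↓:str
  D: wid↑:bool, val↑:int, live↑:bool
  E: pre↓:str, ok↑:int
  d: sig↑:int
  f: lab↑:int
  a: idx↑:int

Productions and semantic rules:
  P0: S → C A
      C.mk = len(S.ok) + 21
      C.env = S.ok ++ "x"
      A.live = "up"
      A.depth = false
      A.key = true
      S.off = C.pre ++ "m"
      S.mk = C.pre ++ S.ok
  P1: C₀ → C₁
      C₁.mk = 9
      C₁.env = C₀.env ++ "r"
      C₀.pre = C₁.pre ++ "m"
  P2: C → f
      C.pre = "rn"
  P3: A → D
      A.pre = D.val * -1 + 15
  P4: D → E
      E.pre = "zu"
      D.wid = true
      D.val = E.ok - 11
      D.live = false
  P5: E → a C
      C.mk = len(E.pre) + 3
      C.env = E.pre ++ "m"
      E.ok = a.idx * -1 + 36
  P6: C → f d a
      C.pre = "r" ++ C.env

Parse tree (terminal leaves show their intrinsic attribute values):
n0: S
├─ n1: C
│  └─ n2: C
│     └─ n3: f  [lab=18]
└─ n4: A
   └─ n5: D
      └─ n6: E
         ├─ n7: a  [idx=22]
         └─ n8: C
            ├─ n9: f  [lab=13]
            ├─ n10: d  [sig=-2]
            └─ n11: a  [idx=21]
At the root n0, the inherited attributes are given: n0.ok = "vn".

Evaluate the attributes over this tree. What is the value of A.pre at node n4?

12

1. n0.ok = "vn"  [given at root]
2. n1.mk = 23  [len(S.ok) + 21]
3. n1.env = "vnx"  [S.ok ++ "x"]
4. n2.mk = 9  [9]
5. n2.env = "vnxr"  [C₀.env ++ "r"]
6. n3.lab = 18  [terminal]
7. n2.pre = "rn"  ["rn"]
8. n1.pre = "rnm"  [C₁.pre ++ "m"]
9. n4.live = "up"  ["up"]
10. n4.depth = false  [false]
11. n4.key = true  [true]
12. n6.pre = "zu"  ["zu"]
13. n7.idx = 22  [terminal]
14. n8.mk = 5  [len(E.pre) + 3]
15. n8.env = "zum"  [E.pre ++ "m"]
16. n9.lab = 13  [terminal]
17. n10.sig = -2  [terminal]
18. n11.idx = 21  [terminal]
19. n8.pre = "rzum"  ["r" ++ C.env]
20. n6.ok = 14  [a.idx * -1 + 36]
21. n5.wid = true  [true]
22. n5.val = 3  [E.ok - 11]
23. n5.live = false  [false]
24. n4.pre = 12  [D.val * -1 + 15]
25. n0.off = "rnmm"  [C.pre ++ "m"]
26. n0.mk = "rnmvn"  [C.pre ++ S.ok]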